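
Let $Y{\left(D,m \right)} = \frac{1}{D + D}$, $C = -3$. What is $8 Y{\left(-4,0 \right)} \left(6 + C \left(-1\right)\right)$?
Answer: $-9$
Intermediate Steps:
$Y{\left(D,m \right)} = \frac{1}{2 D}$
$8 Y{\left(-4,0 \right)} \left(6 + C \left(-1\right)\right) = 8 \frac{1}{2 \left(-4\right)} \left(6 - -3\right) = 8 \cdot \frac{1}{2} \left(- \frac{1}{4}\right) \left(6 + 3\right) = 8 \left(- \frac{1}{8}\right) 9 = \left(-1\right) 9 = -9$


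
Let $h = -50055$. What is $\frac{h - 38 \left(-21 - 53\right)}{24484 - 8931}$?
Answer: $- \frac{47243}{15553} \approx -3.0375$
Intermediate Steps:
$\frac{h - 38 \left(-21 - 53\right)}{24484 - 8931} = \frac{-50055 - 38 \left(-21 - 53\right)}{24484 - 8931} = \frac{-50055 - -2812}{15553} = \left(-50055 + 2812\right) \frac{1}{15553} = \left(-47243\right) \frac{1}{15553} = - \frac{47243}{15553}$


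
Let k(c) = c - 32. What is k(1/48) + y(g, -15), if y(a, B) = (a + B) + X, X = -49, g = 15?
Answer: -3887/48 ≈ -80.979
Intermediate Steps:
k(c) = -32 + c
y(a, B) = -49 + B + a (y(a, B) = (a + B) - 49 = (B + a) - 49 = -49 + B + a)
k(1/48) + y(g, -15) = (-32 + 1/48) + (-49 - 15 + 15) = (-32 + 1/48) - 49 = -1535/48 - 49 = -3887/48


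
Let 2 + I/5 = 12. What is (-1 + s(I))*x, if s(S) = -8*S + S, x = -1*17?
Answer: 5967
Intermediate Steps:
I = 50 (I = -10 + 5*12 = -10 + 60 = 50)
x = -17
s(S) = -7*S
(-1 + s(I))*x = (-1 - 7*50)*(-17) = (-1 - 350)*(-17) = -351*(-17) = 5967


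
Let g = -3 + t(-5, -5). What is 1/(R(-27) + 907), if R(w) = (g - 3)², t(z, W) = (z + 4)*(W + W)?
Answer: 1/923 ≈ 0.0010834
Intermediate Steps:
t(z, W) = 2*W*(4 + z) (t(z, W) = (4 + z)*(2*W) = 2*W*(4 + z))
g = 7 (g = -3 + 2*(-5)*(4 - 5) = -3 + 2*(-5)*(-1) = -3 + 10 = 7)
R(w) = 16 (R(w) = (7 - 3)² = 4² = 16)
1/(R(-27) + 907) = 1/(16 + 907) = 1/923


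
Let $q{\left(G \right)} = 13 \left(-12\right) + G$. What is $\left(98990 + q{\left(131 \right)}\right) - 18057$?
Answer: $80908$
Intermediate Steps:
$q{\left(G \right)} = -156 + G$
$\left(98990 + q{\left(131 \right)}\right) - 18057 = \left(98990 + \left(-156 + 131\right)\right) - 18057 = \left(98990 - 25\right) - 18057 = 98965 - 18057 = 80908$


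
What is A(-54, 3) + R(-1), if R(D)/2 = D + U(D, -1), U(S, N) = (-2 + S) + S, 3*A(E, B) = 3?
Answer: -9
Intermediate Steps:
A(E, B) = 1 (A(E, B) = (1/3)*3 = 1)
U(S, N) = -2 + 2*S
R(D) = -4 + 6*D (R(D) = 2*(D + (-2 + 2*D)) = 2*(-2 + 3*D) = -4 + 6*D)
A(-54, 3) + R(-1) = 1 + (-4 + 6*(-1)) = 1 + (-4 - 6) = 1 - 10 = -9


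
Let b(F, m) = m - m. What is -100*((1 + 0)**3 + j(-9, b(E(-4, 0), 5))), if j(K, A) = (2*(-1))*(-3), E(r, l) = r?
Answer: -700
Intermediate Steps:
b(F, m) = 0
j(K, A) = 6 (j(K, A) = -2*(-3) = 6)
-100*((1 + 0)**3 + j(-9, b(E(-4, 0), 5))) = -100*((1 + 0)**3 + 6) = -100*(1**3 + 6) = -100*(1 + 6) = -100*7 = -700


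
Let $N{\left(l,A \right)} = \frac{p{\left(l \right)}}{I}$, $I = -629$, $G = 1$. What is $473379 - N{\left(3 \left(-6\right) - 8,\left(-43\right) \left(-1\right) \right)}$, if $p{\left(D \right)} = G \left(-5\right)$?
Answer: $\frac{297755386}{629} \approx 4.7338 \cdot 10^{5}$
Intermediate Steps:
$p{\left(D \right)} = -5$ ($p{\left(D \right)} = 1 \left(-5\right) = -5$)
$N{\left(l,A \right)} = \frac{5}{629}$ ($N{\left(l,A \right)} = - \frac{5}{-629} = \left(-5\right) \left(- \frac{1}{629}\right) = \frac{5}{629}$)
$473379 - N{\left(3 \left(-6\right) - 8,\left(-43\right) \left(-1\right) \right)} = 473379 - \frac{5}{629} = \frac{297755386}{629}$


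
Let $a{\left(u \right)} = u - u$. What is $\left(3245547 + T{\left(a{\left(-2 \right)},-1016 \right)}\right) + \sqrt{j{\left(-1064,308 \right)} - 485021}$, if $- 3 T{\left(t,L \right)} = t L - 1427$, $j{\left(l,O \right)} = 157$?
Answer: $\frac{9738068}{3} + 16 i \sqrt{1894} \approx 3.246 \cdot 10^{6} + 696.32 i$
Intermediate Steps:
$a{\left(u \right)} = 0$
$T{\left(t,L \right)} = \frac{1427}{3} - \frac{L t}{3}$ ($T{\left(t,L \right)} = - \frac{t L - 1427}{3} = - \frac{L t - 1427}{3} = - \frac{-1427 + L t}{3} = \frac{1427}{3} - \frac{L t}{3}$)
$\left(3245547 + T{\left(a{\left(-2 \right)},-1016 \right)}\right) + \sqrt{j{\left(-1064,308 \right)} - 485021} = \left(3245547 + \left(\frac{1427}{3} - \left(- \frac{1016}{3}\right) 0\right)\right) + \sqrt{157 - 485021} = \left(3245547 + \left(\frac{1427}{3} + 0\right)\right) + \sqrt{-484864} = \left(3245547 + \frac{1427}{3}\right) + 16 i \sqrt{1894} = \frac{9738068}{3} + 16 i \sqrt{1894}$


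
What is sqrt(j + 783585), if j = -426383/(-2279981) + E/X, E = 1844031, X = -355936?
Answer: sqrt(658223782925300481131680438)/28983118472 ≈ 885.20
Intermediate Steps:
j = -578941511989/115932473888 (j = -426383/(-2279981) + 1844031/(-355936) = -426383*(-1/2279981) + 1844031*(-1/355936) = 426383/2279981 - 263433/50848 = -578941511989/115932473888 ≈ -4.9938)
sqrt(j + 783585) = sqrt(-578941511989/115932473888 + 783585) = sqrt(90842368610016491/115932473888) = sqrt(658223782925300481131680438)/28983118472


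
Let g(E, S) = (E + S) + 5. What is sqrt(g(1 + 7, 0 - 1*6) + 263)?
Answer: 3*sqrt(30) ≈ 16.432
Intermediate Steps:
g(E, S) = 5 + E + S
sqrt(g(1 + 7, 0 - 1*6) + 263) = sqrt((5 + (1 + 7) + (0 - 1*6)) + 263) = sqrt((5 + 8 + (0 - 6)) + 263) = sqrt((5 + 8 - 6) + 263) = sqrt(7 + 263) = sqrt(270) = 3*sqrt(30)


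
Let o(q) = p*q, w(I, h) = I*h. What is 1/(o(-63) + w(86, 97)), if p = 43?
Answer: 1/5633 ≈ 0.00017753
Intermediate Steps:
o(q) = 43*q
1/(o(-63) + w(86, 97)) = 1/(43*(-63) + 86*97) = 1/(-2709 + 8342) = 1/5633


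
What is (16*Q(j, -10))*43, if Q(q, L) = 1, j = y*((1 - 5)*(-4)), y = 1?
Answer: 688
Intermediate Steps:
j = 16 (j = 1*((1 - 5)*(-4)) = 1*(-4*(-4)) = 1*16 = 16)
(16*Q(j, -10))*43 = (16*1)*43 = 16*43 = 688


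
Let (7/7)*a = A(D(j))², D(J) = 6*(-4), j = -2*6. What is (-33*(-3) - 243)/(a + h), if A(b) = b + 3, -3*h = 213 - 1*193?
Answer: -432/1303 ≈ -0.33154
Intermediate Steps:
j = -12
D(J) = -24
h = -20/3 (h = -(213 - 1*193)/3 = -(213 - 193)/3 = -⅓*20 = -20/3 ≈ -6.6667)
A(b) = 3 + b
a = 441 (a = (3 - 24)² = (-21)² = 441)
(-33*(-3) - 243)/(a + h) = (-33*(-3) - 243)/(441 - 20/3) = (99 - 243)/(1303/3) = -144*3/1303 = -432/1303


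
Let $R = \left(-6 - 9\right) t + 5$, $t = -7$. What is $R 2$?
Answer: $220$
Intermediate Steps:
$R = 110$ ($R = \left(-6 - 9\right) \left(-7\right) + 5 = \left(-15\right) \left(-7\right) + 5 = 105 + 5 = 110$)
$R 2 = 110 \cdot 2 = 220$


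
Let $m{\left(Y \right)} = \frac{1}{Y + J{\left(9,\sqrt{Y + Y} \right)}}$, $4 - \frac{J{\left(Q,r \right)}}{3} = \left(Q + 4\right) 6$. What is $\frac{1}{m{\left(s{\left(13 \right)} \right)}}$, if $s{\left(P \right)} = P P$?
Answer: $-53$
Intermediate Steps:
$s{\left(P \right)} = P^{2}$
$J{\left(Q,r \right)} = -60 - 18 Q$ ($J{\left(Q,r \right)} = 12 - 3 \left(Q + 4\right) 6 = 12 - 3 \left(4 + Q\right) 6 = 12 - 3 \left(24 + 6 Q\right) = 12 - \left(72 + 18 Q\right) = -60 - 18 Q$)
$m{\left(Y \right)} = \frac{1}{-222 + Y}$ ($m{\left(Y \right)} = \frac{1}{Y - 222} = \frac{1}{-222 + Y}$)
$\frac{1}{m{\left(s{\left(13 \right)} \right)}} = \frac{1}{\frac{1}{-222 + 13^{2}}} = \frac{1}{\frac{1}{-222 + 169}} = \frac{1}{\frac{1}{-53}} = \frac{1}{- \frac{1}{53}} = -53$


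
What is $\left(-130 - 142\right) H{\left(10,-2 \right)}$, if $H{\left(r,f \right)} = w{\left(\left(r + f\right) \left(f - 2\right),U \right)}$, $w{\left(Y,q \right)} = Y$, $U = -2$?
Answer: $8704$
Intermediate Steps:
$H{\left(r,f \right)} = \left(-2 + f\right) \left(f + r\right)$ ($H{\left(r,f \right)} = \left(r + f\right) \left(f - 2\right) = \left(f + r\right) \left(-2 + f\right) = \left(-2 + f\right) \left(f + r\right)$)
$\left(-130 - 142\right) H{\left(10,-2 \right)} = \left(-130 - 142\right) \left(\left(-2\right)^{2} - -4 - 20 - 20\right) = - 272 \left(4 + 4 - 20 - 20\right) = \left(-272\right) \left(-32\right) = 8704$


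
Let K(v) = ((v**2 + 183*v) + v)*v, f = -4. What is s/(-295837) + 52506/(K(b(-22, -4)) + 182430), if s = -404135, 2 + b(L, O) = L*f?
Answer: 49793601654/35818464775 ≈ 1.3902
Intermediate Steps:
b(L, O) = -2 - 4*L (b(L, O) = -2 + L*(-4) = -2 - 4*L)
K(v) = v*(v**2 + 184*v) (K(v) = (v**2 + 184*v)*v = v*(v**2 + 184*v))
s/(-295837) + 52506/(K(b(-22, -4)) + 182430) = -404135/(-295837) + 52506/((-2 - 4*(-22))**2*(184 + (-2 - 4*(-22))) + 182430) = -404135*(-1/295837) + 52506/((-2 + 88)**2*(184 + (-2 + 88)) + 182430) = 404135/295837 + 52506/(86**2*(184 + 86) + 182430) = 404135/295837 + 52506/(7396*270 + 182430) = 404135/295837 + 52506/(1996920 + 182430) = 404135/295837 + 52506/2179350 = 404135/295837 + 52506*(1/2179350) = 404135/295837 + 2917/121075 = 49793601654/35818464775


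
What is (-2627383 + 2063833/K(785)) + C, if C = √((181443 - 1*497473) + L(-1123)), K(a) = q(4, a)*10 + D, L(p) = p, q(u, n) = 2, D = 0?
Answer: -50483827/20 + I*√317153 ≈ -2.5242e+6 + 563.16*I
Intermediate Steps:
K(a) = 20 (K(a) = 2*10 + 0 = 20 + 0 = 20)
C = I*√317153 (C = √((181443 - 1*497473) - 1123) = √((181443 - 497473) - 1123) = √(-316030 - 1123) = √(-317153) = I*√317153 ≈ 563.16*I)
(-2627383 + 2063833/K(785)) + C = (-2627383 + 2063833/20) + I*√317153 = -50483827/20 + I*√317153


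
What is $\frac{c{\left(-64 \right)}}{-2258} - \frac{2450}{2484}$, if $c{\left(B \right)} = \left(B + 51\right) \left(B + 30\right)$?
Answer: $- \frac{1657507}{1402218} \approx -1.1821$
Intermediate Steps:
$c{\left(B \right)} = \left(30 + B\right) \left(51 + B\right)$ ($c{\left(B \right)} = \left(51 + B\right) \left(30 + B\right) = \left(30 + B\right) \left(51 + B\right)$)
$\frac{c{\left(-64 \right)}}{-2258} - \frac{2450}{2484} = \frac{1530 + \left(-64\right)^{2} + 81 \left(-64\right)}{-2258} - \frac{2450}{2484} = \left(1530 + 4096 - 5184\right) \left(- \frac{1}{2258}\right) - \frac{1225}{1242} = 442 \left(- \frac{1}{2258}\right) - \frac{1225}{1242} = - \frac{221}{1129} - \frac{1225}{1242} = - \frac{1657507}{1402218}$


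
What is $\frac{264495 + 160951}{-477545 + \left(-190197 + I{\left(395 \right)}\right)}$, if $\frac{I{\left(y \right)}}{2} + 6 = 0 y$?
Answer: $- \frac{212723}{333877} \approx -0.63713$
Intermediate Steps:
$I{\left(y \right)} = -12$ ($I{\left(y \right)} = -12 + 2 \cdot 0 y = -12 + 2 \cdot 0 = -12 + 0 = -12$)
$\frac{264495 + 160951}{-477545 + \left(-190197 + I{\left(395 \right)}\right)} = \frac{264495 + 160951}{-477545 - 190209} = \frac{425446}{-477545 - 190209} = \frac{425446}{-667754} = 425446 \left(- \frac{1}{667754}\right) = - \frac{212723}{333877}$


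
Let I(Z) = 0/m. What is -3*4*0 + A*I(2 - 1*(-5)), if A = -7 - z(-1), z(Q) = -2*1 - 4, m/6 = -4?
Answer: 0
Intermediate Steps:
m = -24 (m = 6*(-4) = -24)
z(Q) = -6 (z(Q) = -2 - 4 = -6)
A = -1 (A = -7 - 1*(-6) = -7 + 6 = -1)
I(Z) = 0 (I(Z) = 0/(-24) = 0*(-1/24) = 0)
-3*4*0 + A*I(2 - 1*(-5)) = -3*4*0 - 1*0 = -12*0 + 0 = 0 + 0 = 0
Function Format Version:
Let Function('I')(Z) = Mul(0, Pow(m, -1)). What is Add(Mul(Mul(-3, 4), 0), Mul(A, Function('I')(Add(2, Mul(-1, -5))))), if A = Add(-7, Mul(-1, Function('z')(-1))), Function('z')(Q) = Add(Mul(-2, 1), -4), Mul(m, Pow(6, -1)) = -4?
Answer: 0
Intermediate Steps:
m = -24 (m = Mul(6, -4) = -24)
Function('z')(Q) = -6 (Function('z')(Q) = Add(-2, -4) = -6)
A = -1 (A = Add(-7, Mul(-1, -6)) = Add(-7, 6) = -1)
Function('I')(Z) = 0 (Function('I')(Z) = Mul(0, Pow(-24, -1)) = Mul(0, Rational(-1, 24)) = 0)
Add(Mul(Mul(-3, 4), 0), Mul(A, Function('I')(Add(2, Mul(-1, -5))))) = Add(Mul(Mul(-3, 4), 0), Mul(-1, 0)) = Add(Mul(-12, 0), 0) = Add(0, 0) = 0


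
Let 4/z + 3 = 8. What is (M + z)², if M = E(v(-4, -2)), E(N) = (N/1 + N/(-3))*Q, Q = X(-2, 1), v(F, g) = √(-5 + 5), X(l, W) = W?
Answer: 16/25 ≈ 0.64000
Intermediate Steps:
z = ⅘ (z = 4/(-3 + 8) = 4/5 = 4*(⅕) = ⅘ ≈ 0.80000)
v(F, g) = 0 (v(F, g) = √0 = 0)
Q = 1
E(N) = 2*N/3 (E(N) = (N/1 + N/(-3))*1 = (N*1 + N*(-⅓))*1 = (N - N/3)*1 = (2*N/3)*1 = 2*N/3)
M = 0 (M = (⅔)*0 = 0)
(M + z)² = (0 + ⅘)² = (⅘)² = 16/25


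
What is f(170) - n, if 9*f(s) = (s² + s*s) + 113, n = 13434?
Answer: -62993/9 ≈ -6999.2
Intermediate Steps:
f(s) = 113/9 + 2*s²/9 (f(s) = ((s² + s*s) + 113)/9 = ((s² + s²) + 113)/9 = (2*s² + 113)/9 = (113 + 2*s²)/9 = 113/9 + 2*s²/9)
f(170) - n = (113/9 + (2/9)*170²) - 1*13434 = (113/9 + (2/9)*28900) - 13434 = (113/9 + 57800/9) - 13434 = 57913/9 - 13434 = -62993/9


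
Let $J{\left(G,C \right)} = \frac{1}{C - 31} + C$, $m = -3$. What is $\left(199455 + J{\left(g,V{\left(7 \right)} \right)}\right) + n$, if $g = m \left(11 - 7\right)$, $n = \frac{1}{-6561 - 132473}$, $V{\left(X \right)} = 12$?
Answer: $\frac{526921063629}{2641646} \approx 1.9947 \cdot 10^{5}$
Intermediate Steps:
$n = - \frac{1}{139034}$ ($n = \frac{1}{-139034} = - \frac{1}{139034} \approx -7.1925 \cdot 10^{-6}$)
$g = -12$ ($g = - 3 \left(11 - 7\right) = \left(-3\right) 4 = -12$)
$J{\left(G,C \right)} = C + \frac{1}{-31 + C}$ ($J{\left(G,C \right)} = \frac{1}{-31 + C} + C = C + \frac{1}{-31 + C}$)
$\left(199455 + J{\left(g,V{\left(7 \right)} \right)}\right) + n = \left(199455 + \frac{1 + 12^{2} - 372}{-31 + 12}\right) - \frac{1}{139034} = \left(199455 + \frac{1 + 144 - 372}{-19}\right) - \frac{1}{139034} = \left(199455 - - \frac{227}{19}\right) - \frac{1}{139034} = \left(199455 + \frac{227}{19}\right) - \frac{1}{139034} = \frac{3789872}{19} - \frac{1}{139034} = \frac{526921063629}{2641646}$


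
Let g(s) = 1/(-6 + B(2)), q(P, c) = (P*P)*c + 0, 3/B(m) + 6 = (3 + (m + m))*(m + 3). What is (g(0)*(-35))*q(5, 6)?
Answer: 50750/57 ≈ 890.35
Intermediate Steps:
B(m) = 3/(-6 + (3 + m)*(3 + 2*m)) (B(m) = 3/(-6 + (3 + (m + m))*(m + 3)) = 3/(-6 + (3 + 2*m)*(3 + m)) = 3/(-6 + (3 + m)*(3 + 2*m)))
q(P, c) = c*P**2 (q(P, c) = P**2*c + 0 = c*P**2 + 0 = c*P**2)
g(s) = -29/171 (g(s) = 1/(-6 + 3/(3 + 2*2**2 + 9*2)) = 1/(-6 + 3/(3 + 2*4 + 18)) = 1/(-6 + 3/(3 + 8 + 18)) = 1/(-6 + 3/29) = 1/(-171/29) = -29/171)
(g(0)*(-35))*q(5, 6) = (-29/171*(-35))*(6*5**2) = 1015*(6*25)/171 = (1015/171)*150 = 50750/57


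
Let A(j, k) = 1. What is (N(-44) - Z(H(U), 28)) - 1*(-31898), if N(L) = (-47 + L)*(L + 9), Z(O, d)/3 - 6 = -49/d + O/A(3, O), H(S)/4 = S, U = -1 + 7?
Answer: 139993/4 ≈ 34998.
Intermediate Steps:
U = 6
H(S) = 4*S
Z(O, d) = 18 - 147/d + 3*O (Z(O, d) = 18 + 3*(-49/d + O/1) = 18 + 3*(-49/d + O*1) = 18 + 3*(-49/d + O) = 18 + 3*(O - 49/d) = 18 + (-147/d + 3*O) = 18 - 147/d + 3*O)
N(L) = (-47 + L)*(9 + L)
(N(-44) - Z(H(U), 28)) - 1*(-31898) = ((-423 + (-44)² - 38*(-44)) - (18 - 147/28 + 3*(4*6))) - 1*(-31898) = ((-423 + 1936 + 1672) - (18 - 147*1/28 + 3*24)) + 31898 = (3185 - (18 - 21/4 + 72)) + 31898 = (3185 - 1*339/4) + 31898 = (3185 - 339/4) + 31898 = 12401/4 + 31898 = 139993/4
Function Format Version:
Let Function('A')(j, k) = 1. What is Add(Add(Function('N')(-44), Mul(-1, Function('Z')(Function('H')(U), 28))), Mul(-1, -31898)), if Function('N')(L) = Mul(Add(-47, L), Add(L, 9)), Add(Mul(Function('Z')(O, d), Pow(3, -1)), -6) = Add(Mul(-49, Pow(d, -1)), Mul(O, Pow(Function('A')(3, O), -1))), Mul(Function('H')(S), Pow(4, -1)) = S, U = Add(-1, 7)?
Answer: Rational(139993, 4) ≈ 34998.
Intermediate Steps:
U = 6
Function('H')(S) = Mul(4, S)
Function('Z')(O, d) = Add(18, Mul(-147, Pow(d, -1)), Mul(3, O)) (Function('Z')(O, d) = Add(18, Mul(3, Add(Mul(-49, Pow(d, -1)), Mul(O, Pow(1, -1))))) = Add(18, Mul(3, Add(Mul(-49, Pow(d, -1)), Mul(O, 1)))) = Add(18, Mul(3, Add(Mul(-49, Pow(d, -1)), O))) = Add(18, Mul(3, Add(O, Mul(-49, Pow(d, -1))))) = Add(18, Add(Mul(-147, Pow(d, -1)), Mul(3, O))) = Add(18, Mul(-147, Pow(d, -1)), Mul(3, O)))
Function('N')(L) = Mul(Add(-47, L), Add(9, L))
Add(Add(Function('N')(-44), Mul(-1, Function('Z')(Function('H')(U), 28))), Mul(-1, -31898)) = Add(Add(Add(-423, Pow(-44, 2), Mul(-38, -44)), Mul(-1, Add(18, Mul(-147, Pow(28, -1)), Mul(3, Mul(4, 6))))), Mul(-1, -31898)) = Add(Add(Add(-423, 1936, 1672), Mul(-1, Add(18, Mul(-147, Rational(1, 28)), Mul(3, 24)))), 31898) = Add(Add(3185, Mul(-1, Add(18, Rational(-21, 4), 72))), 31898) = Add(Add(3185, Mul(-1, Rational(339, 4))), 31898) = Add(Add(3185, Rational(-339, 4)), 31898) = Add(Rational(12401, 4), 31898) = Rational(139993, 4)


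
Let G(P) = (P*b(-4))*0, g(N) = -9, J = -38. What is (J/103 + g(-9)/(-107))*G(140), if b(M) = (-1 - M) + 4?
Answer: 0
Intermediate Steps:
b(M) = 3 - M
G(P) = 0 (G(P) = (P*(3 - 1*(-4)))*0 = (P*(3 + 4))*0 = (P*7)*0 = (7*P)*0 = 0)
(J/103 + g(-9)/(-107))*G(140) = (-38/103 - 9/(-107))*0 = (-38*1/103 - 9*(-1/107))*0 = (-38/103 + 9/107)*0 = -3139/11021*0 = 0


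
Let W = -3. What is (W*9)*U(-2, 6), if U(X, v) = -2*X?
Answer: -108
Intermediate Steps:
(W*9)*U(-2, 6) = (-3*9)*(-2*(-2)) = -27*4 = -108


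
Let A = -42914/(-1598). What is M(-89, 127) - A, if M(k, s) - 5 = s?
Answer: 84011/799 ≈ 105.15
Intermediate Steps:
M(k, s) = 5 + s
A = 21457/799 (A = -42914*(-1/1598) = 21457/799 ≈ 26.855)
M(-89, 127) - A = (5 + 127) - 1*21457/799 = 132 - 21457/799 = 84011/799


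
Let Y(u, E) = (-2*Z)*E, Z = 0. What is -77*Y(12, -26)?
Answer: 0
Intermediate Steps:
Y(u, E) = 0 (Y(u, E) = (-2*0)*E = 0*E = 0)
-77*Y(12, -26) = -77*0 = 0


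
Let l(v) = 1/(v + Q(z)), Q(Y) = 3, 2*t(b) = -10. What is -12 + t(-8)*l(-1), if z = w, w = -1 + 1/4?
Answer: -29/2 ≈ -14.500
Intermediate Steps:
w = -¾ (w = -1 + ¼ = -¾ ≈ -0.75000)
z = -¾ ≈ -0.75000
t(b) = -5 (t(b) = (½)*(-10) = -5)
l(v) = 1/(3 + v) (l(v) = 1/(v + 3) = 1/(3 + v))
-12 + t(-8)*l(-1) = -12 - 5/(3 - 1) = -12 - 5/2 = -29/2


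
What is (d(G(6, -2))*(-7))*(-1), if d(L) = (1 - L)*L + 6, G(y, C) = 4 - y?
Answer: 0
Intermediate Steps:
d(L) = 6 + L*(1 - L) (d(L) = L*(1 - L) + 6 = 6 + L*(1 - L))
(d(G(6, -2))*(-7))*(-1) = ((6 + (4 - 1*6) - (4 - 1*6)²)*(-7))*(-1) = ((6 + (4 - 6) - (4 - 6)²)*(-7))*(-1) = ((6 - 2 - 1*(-2)²)*(-7))*(-1) = ((6 - 2 - 1*4)*(-7))*(-1) = ((6 - 2 - 4)*(-7))*(-1) = (0*(-7))*(-1) = 0*(-1) = 0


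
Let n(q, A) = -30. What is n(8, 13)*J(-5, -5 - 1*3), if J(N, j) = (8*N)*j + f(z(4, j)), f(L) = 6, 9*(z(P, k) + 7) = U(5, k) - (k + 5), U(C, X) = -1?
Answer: -9780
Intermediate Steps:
z(P, k) = -23/3 - k/9 (z(P, k) = -7 + (-1 - (k + 5))/9 = -7 + (-1 - (5 + k))/9 = -7 + (-1 + (-5 - k))/9 = -7 + (-6 - k)/9 = -7 + (-⅔ - k/9) = -23/3 - k/9)
J(N, j) = 6 + 8*N*j (J(N, j) = (8*N)*j + 6 = 8*N*j + 6 = 6 + 8*N*j)
n(8, 13)*J(-5, -5 - 1*3) = -30*(6 + 8*(-5)*(-5 - 1*3)) = -30*(6 + 8*(-5)*(-5 - 3)) = -30*(6 + 8*(-5)*(-8)) = -30*(6 + 320) = -30*326 = -9780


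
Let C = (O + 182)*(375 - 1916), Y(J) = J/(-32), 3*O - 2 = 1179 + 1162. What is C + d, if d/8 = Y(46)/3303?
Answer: -9803191721/6606 ≈ -1.4840e+6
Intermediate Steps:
O = 781 (O = 2/3 + (1179 + 1162)/3 = 2/3 + (1/3)*2341 = 2/3 + 2341/3 = 781)
Y(J) = -J/32 (Y(J) = J*(-1/32) = -J/32)
C = -1483983 (C = (781 + 182)*(375 - 1916) = 963*(-1541) = -1483983)
d = -23/6606 (d = 8*(-1/32*46/3303) = 8*(-23/16*1/3303) = 8*(-23/52848) = -23/6606 ≈ -0.0034817)
C + d = -1483983 - 23/6606 = -9803191721/6606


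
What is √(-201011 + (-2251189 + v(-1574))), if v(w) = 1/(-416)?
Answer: I*√26522995226/104 ≈ 1565.9*I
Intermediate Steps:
v(w) = -1/416
√(-201011 + (-2251189 + v(-1574))) = √(-201011 + (-2251189 - 1/416)) = √(-201011 - 936494625/416) = √(-1020115201/416) = I*√26522995226/104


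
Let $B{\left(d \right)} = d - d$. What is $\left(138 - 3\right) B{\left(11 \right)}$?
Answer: $0$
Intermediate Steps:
$B{\left(d \right)} = 0$
$\left(138 - 3\right) B{\left(11 \right)} = \left(138 - 3\right) 0 = 135 \cdot 0 = 0$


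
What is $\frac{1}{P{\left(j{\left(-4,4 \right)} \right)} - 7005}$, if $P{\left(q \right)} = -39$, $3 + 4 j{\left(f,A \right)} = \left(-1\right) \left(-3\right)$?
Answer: $- \frac{1}{7044} \approx -0.00014196$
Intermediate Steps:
$j{\left(f,A \right)} = 0$ ($j{\left(f,A \right)} = - \frac{3}{4} + \frac{\left(-1\right) \left(-3\right)}{4} = - \frac{3}{4} + \frac{1}{4} \cdot 3 = - \frac{3}{4} + \frac{3}{4} = 0$)
$\frac{1}{P{\left(j{\left(-4,4 \right)} \right)} - 7005} = \frac{1}{-39 - 7005} = \frac{1}{-7044} = - \frac{1}{7044}$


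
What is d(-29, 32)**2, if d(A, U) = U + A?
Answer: 9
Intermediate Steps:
d(A, U) = A + U
d(-29, 32)**2 = (-29 + 32)**2 = 3**2 = 9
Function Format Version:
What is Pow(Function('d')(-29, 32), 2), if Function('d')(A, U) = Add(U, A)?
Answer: 9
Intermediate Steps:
Function('d')(A, U) = Add(A, U)
Pow(Function('d')(-29, 32), 2) = Pow(Add(-29, 32), 2) = Pow(3, 2) = 9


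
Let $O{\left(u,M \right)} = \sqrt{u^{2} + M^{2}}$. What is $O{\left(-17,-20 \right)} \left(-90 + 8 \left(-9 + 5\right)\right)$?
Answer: $- 122 \sqrt{689} \approx -3202.4$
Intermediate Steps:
$O{\left(u,M \right)} = \sqrt{M^{2} + u^{2}}$
$O{\left(-17,-20 \right)} \left(-90 + 8 \left(-9 + 5\right)\right) = \sqrt{\left(-20\right)^{2} + \left(-17\right)^{2}} \left(-90 + 8 \left(-9 + 5\right)\right) = \sqrt{400 + 289} \left(-90 + 8 \left(-4\right)\right) = \sqrt{689} \left(-90 - 32\right) = \sqrt{689} \left(-122\right) = - 122 \sqrt{689}$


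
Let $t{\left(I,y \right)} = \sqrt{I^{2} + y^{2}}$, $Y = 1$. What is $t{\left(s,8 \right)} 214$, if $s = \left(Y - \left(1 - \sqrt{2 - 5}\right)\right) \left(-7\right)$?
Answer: $214 i \sqrt{83} \approx 1949.6 i$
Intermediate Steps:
$s = - 7 i \sqrt{3}$ ($s = \left(1 - \left(1 - \sqrt{2 - 5}\right)\right) \left(-7\right) = \left(1 - \left(1 - \sqrt{-3}\right)\right) \left(-7\right) = \left(1 - \left(1 - i \sqrt{3}\right)\right) \left(-7\right) = i \sqrt{3} \left(-7\right) = - 7 i \sqrt{3} \approx - 12.124 i$)
$t{\left(s,8 \right)} 214 = \sqrt{\left(- 7 i \sqrt{3}\right)^{2} + 8^{2}} \cdot 214 = \sqrt{-147 + 64} \cdot 214 = \sqrt{-83} \cdot 214 = i \sqrt{83} \cdot 214 = 214 i \sqrt{83}$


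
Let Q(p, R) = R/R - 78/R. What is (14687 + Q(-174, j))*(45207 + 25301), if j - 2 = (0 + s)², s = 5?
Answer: 9318760328/9 ≈ 1.0354e+9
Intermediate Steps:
j = 27 (j = 2 + (0 + 5)² = 2 + 5² = 2 + 25 = 27)
Q(p, R) = 1 - 78/R
(14687 + Q(-174, j))*(45207 + 25301) = (14687 + (-78 + 27)/27)*(45207 + 25301) = (14687 + (1/27)*(-51))*70508 = (14687 - 17/9)*70508 = (132166/9)*70508 = 9318760328/9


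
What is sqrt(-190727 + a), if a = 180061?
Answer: I*sqrt(10666) ≈ 103.28*I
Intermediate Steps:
sqrt(-190727 + a) = sqrt(-190727 + 180061) = sqrt(-10666) = I*sqrt(10666)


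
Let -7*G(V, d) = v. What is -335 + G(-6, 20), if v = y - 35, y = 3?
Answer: -2313/7 ≈ -330.43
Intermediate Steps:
v = -32 (v = 3 - 35 = -32)
G(V, d) = 32/7 (G(V, d) = -⅐*(-32) = 32/7)
-335 + G(-6, 20) = -335 + 32/7 = -2313/7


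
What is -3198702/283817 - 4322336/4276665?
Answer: -14906529325342/1213790230305 ≈ -12.281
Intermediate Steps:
-3198702/283817 - 4322336/4276665 = -14906529325342/1213790230305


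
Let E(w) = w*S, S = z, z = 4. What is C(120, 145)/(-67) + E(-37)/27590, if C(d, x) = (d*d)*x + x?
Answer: -28805965233/924265 ≈ -31166.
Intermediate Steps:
C(d, x) = x + x*d² (C(d, x) = d²*x + x = x*d² + x = x + x*d²)
S = 4
E(w) = 4*w (E(w) = w*4 = 4*w)
C(120, 145)/(-67) + E(-37)/27590 = (145*(1 + 120²))/(-67) + (4*(-37))/27590 = (145*(1 + 14400))*(-1/67) - 148*1/27590 = (145*14401)*(-1/67) - 74/13795 = 2088145*(-1/67) - 74/13795 = -2088145/67 - 74/13795 = -28805965233/924265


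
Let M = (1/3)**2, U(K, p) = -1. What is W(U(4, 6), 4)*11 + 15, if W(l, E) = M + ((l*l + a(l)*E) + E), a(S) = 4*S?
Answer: -943/9 ≈ -104.78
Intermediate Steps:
M = 1/9 (M = (1/3)**2 = 1/9 ≈ 0.11111)
W(l, E) = 1/9 + E + l**2 + 4*E*l (W(l, E) = 1/9 + ((l*l + (4*l)*E) + E) = 1/9 + ((l**2 + 4*E*l) + E) = 1/9 + (E + l**2 + 4*E*l) = 1/9 + E + l**2 + 4*E*l)
W(U(4, 6), 4)*11 + 15 = (1/9 + 4 + (-1)**2 + 4*4*(-1))*11 + 15 = (1/9 + 4 + 1 - 16)*11 + 15 = -98/9*11 + 15 = -1078/9 + 15 = -943/9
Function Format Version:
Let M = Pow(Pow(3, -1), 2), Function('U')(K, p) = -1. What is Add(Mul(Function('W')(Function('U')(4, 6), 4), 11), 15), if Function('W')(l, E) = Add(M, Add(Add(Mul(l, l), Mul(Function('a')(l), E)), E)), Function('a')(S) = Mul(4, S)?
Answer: Rational(-943, 9) ≈ -104.78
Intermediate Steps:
M = Rational(1, 9) (M = Pow(Rational(1, 3), 2) = Rational(1, 9) ≈ 0.11111)
Function('W')(l, E) = Add(Rational(1, 9), E, Pow(l, 2), Mul(4, E, l)) (Function('W')(l, E) = Add(Rational(1, 9), Add(Add(Mul(l, l), Mul(Mul(4, l), E)), E)) = Add(Rational(1, 9), Add(Add(Pow(l, 2), Mul(4, E, l)), E)) = Add(Rational(1, 9), Add(E, Pow(l, 2), Mul(4, E, l))) = Add(Rational(1, 9), E, Pow(l, 2), Mul(4, E, l)))
Add(Mul(Function('W')(Function('U')(4, 6), 4), 11), 15) = Add(Mul(Add(Rational(1, 9), 4, Pow(-1, 2), Mul(4, 4, -1)), 11), 15) = Add(Mul(Add(Rational(1, 9), 4, 1, -16), 11), 15) = Add(Mul(Rational(-98, 9), 11), 15) = Add(Rational(-1078, 9), 15) = Rational(-943, 9)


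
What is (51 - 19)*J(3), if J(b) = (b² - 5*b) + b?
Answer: -96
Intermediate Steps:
J(b) = b² - 4*b
(51 - 19)*J(3) = (51 - 19)*(3*(-4 + 3)) = 32*(3*(-1)) = 32*(-3) = -96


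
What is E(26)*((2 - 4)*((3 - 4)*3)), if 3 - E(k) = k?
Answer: -138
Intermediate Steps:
E(k) = 3 - k
E(26)*((2 - 4)*((3 - 4)*3)) = (3 - 1*26)*((2 - 4)*((3 - 4)*3)) = (3 - 26)*(-(-2)*3) = -(-46)*(-3) = -23*6 = -138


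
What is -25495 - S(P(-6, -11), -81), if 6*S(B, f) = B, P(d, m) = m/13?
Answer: -1988599/78 ≈ -25495.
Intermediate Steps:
P(d, m) = m/13 (P(d, m) = m*(1/13) = m/13)
S(B, f) = B/6
-25495 - S(P(-6, -11), -81) = -25495 - (1/13)*(-11)/6 = -25495 - (-11)/(6*13) = -25495 - 1*(-11/78) = -25495 + 11/78 = -1988599/78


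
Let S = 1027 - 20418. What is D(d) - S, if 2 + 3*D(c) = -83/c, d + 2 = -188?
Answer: 3684191/190 ≈ 19390.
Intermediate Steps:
d = -190 (d = -2 - 188 = -190)
D(c) = -⅔ - 83/(3*c) (D(c) = -⅔ + (-83/c)/3 = -⅔ - 83/(3*c))
S = -19391
D(d) - S = (⅓)*(-83 - 2*(-190))/(-190) - 1*(-19391) = (⅓)*(-1/190)*(-83 + 380) + 19391 = (⅓)*(-1/190)*297 + 19391 = -99/190 + 19391 = 3684191/190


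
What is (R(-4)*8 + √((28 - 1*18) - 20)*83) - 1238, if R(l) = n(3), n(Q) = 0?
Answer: -1238 + 83*I*√10 ≈ -1238.0 + 262.47*I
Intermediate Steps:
R(l) = 0
(R(-4)*8 + √((28 - 1*18) - 20)*83) - 1238 = (0*8 + √((28 - 1*18) - 20)*83) - 1238 = (0 + √((28 - 18) - 20)*83) - 1238 = (0 + √(10 - 20)*83) - 1238 = (0 + √(-10)*83) - 1238 = (0 + (I*√10)*83) - 1238 = (0 + 83*I*√10) - 1238 = 83*I*√10 - 1238 = -1238 + 83*I*√10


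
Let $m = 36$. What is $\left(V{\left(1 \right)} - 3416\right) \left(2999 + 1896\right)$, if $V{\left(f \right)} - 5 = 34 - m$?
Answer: $-16706635$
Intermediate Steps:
$V{\left(f \right)} = 3$ ($V{\left(f \right)} = 5 + \left(34 - 36\right) = 5 - 2 = 3$)
$\left(V{\left(1 \right)} - 3416\right) \left(2999 + 1896\right) = \left(3 - 3416\right) \left(2999 + 1896\right) = \left(-3413\right) 4895 = -16706635$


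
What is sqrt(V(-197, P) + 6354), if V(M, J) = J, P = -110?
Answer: 2*sqrt(1561) ≈ 79.019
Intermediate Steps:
sqrt(V(-197, P) + 6354) = sqrt(-110 + 6354) = sqrt(6244) = 2*sqrt(1561)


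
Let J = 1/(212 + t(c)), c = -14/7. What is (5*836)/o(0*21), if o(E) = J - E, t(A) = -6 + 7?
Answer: 890340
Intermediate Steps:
c = -2 (c = -14*⅐ = -2)
t(A) = 1
J = 1/213 (J = 1/(212 + 1) = 1/213 ≈ 0.0046948)
o(E) = 1/213 - E
(5*836)/o(0*21) = (5*836)/(1/213 - 0*21) = 4180/(1/213 - 1*0) = 4180/(1/213 + 0) = 4180/(1/213) = 4180*213 = 890340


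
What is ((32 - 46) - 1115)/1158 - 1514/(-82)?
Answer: 830317/47478 ≈ 17.488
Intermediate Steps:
((32 - 46) - 1115)/1158 - 1514/(-82) = (-14 - 1115)*(1/1158) - 1514*(-1/82) = -1129*1/1158 + 757/41 = -1129/1158 + 757/41 = 830317/47478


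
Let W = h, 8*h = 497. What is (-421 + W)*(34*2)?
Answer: -48807/2 ≈ -24404.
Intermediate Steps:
h = 497/8 (h = (1/8)*497 = 497/8 ≈ 62.125)
W = 497/8 ≈ 62.125
(-421 + W)*(34*2) = (-421 + 497/8)*(34*2) = -2871/8*68 = -48807/2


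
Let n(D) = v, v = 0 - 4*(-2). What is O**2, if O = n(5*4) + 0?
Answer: 64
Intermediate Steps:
v = 8 (v = 0 + 8 = 8)
n(D) = 8
O = 8 (O = 8 + 0 = 8)
O**2 = 8**2 = 64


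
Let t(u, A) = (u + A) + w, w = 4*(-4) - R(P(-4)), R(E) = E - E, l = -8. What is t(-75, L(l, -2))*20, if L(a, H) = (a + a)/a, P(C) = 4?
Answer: -1780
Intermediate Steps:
R(E) = 0
L(a, H) = 2 (L(a, H) = (2*a)/a = 2)
w = -16 (w = 4*(-4) - 1*0 = -16 + 0 = -16)
t(u, A) = -16 + A + u (t(u, A) = (u + A) - 16 = (A + u) - 16 = -16 + A + u)
t(-75, L(l, -2))*20 = (-16 + 2 - 75)*20 = -89*20 = -1780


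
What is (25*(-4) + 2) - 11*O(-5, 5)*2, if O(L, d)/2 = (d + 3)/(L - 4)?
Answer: -530/9 ≈ -58.889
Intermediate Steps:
O(L, d) = 2*(3 + d)/(-4 + L) (O(L, d) = 2*((d + 3)/(L - 4)) = 2*((3 + d)/(-4 + L)) = 2*(3 + d)/(-4 + L))
(25*(-4) + 2) - 11*O(-5, 5)*2 = (25*(-4) + 2) - 22*(3 + 5)/(-4 - 5)*2 = (-100 + 2) - 22*8/(-9)*2 = -98 - 22*(-1)*8/9*2 = -98 - 11*(-16/9)*2 = -98 + (176/9)*2 = -98 + 352/9 = -530/9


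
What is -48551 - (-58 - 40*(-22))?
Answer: -49373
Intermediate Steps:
-48551 - (-58 - 40*(-22)) = -48551 - (-58 + 880) = -48551 - 1*822 = -48551 - 822 = -49373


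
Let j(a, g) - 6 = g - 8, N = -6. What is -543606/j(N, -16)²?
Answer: -90601/54 ≈ -1677.8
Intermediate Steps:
j(a, g) = -2 + g (j(a, g) = 6 + (g - 8) = 6 + (-8 + g) = -2 + g)
-543606/j(N, -16)² = -543606/(-2 - 16)² = -543606/((-18)²) = -543606/324 = -543606*1/324 = -90601/54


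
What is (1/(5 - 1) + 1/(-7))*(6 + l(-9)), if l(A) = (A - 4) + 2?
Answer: -15/28 ≈ -0.53571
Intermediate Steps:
l(A) = -2 + A (l(A) = (-4 + A) + 2 = -2 + A)
(1/(5 - 1) + 1/(-7))*(6 + l(-9)) = (1/(5 - 1) + 1/(-7))*(6 + (-2 - 9)) = (1/4 - ⅐)*(6 - 11) = (¼ - ⅐)*(-5) = (3/28)*(-5) = -15/28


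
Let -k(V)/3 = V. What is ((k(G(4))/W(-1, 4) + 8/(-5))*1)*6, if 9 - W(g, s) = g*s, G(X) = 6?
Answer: -1164/65 ≈ -17.908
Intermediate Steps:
W(g, s) = 9 - g*s
k(V) = -3*V
((k(G(4))/W(-1, 4) + 8/(-5))*1)*6 = (((-3*6)/(9 - 1*(-1)*4) + 8/(-5))*1)*6 = ((-18/(9 + 4) + 8*(-⅕))*1)*6 = ((-18/13 - 8/5)*1)*6 = -194/65*1*6 = -194/65*6 = -1164/65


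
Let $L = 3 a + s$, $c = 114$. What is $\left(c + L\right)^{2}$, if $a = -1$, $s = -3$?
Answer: $11664$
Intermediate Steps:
$L = -6$ ($L = 3 \left(-1\right) - 3 = -3 - 3 = -6$)
$\left(c + L\right)^{2} = \left(114 - 6\right)^{2} = 108^{2} = 11664$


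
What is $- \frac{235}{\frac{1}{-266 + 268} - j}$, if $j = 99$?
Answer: $\frac{470}{197} \approx 2.3858$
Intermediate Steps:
$- \frac{235}{\frac{1}{-266 + 268} - j} = - \frac{235}{\frac{1}{-266 + 268} - 99} = - \frac{235}{\frac{1}{2} - 99} = - \frac{235}{- \frac{197}{2}} = \left(-235\right) \left(- \frac{2}{197}\right) = \frac{470}{197}$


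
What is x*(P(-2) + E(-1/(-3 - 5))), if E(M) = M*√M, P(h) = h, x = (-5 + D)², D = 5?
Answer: 0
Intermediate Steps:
x = 0 (x = (-5 + 5)² = 0² = 0)
E(M) = M^(3/2)
x*(P(-2) + E(-1/(-3 - 5))) = 0*(-2 + (-1/(-3 - 5))^(3/2)) = 0*(-2 + (-1/(-8))^(3/2)) = 0*(-2 + (-⅛*(-1))^(3/2)) = 0*(-2 + (⅛)^(3/2)) = 0*(-2 + √2/32) = 0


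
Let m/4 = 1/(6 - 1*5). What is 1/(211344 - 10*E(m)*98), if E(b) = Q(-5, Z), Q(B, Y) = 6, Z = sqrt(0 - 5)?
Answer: 1/205464 ≈ 4.8670e-6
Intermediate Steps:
Z = I*sqrt(5) (Z = sqrt(-5) = I*sqrt(5) ≈ 2.2361*I)
m = 4 (m = 4/(6 - 1*5) = 4/(6 - 5) = 4/1 = 4*1 = 4)
E(b) = 6
1/(211344 - 10*E(m)*98) = 1/(211344 - 10*6*98) = 1/(211344 - 60*98) = 1/(211344 - 5880) = 1/205464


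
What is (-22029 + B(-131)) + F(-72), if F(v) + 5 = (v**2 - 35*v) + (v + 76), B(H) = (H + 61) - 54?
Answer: -14450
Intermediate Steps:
B(H) = 7 + H (B(H) = (61 + H) - 54 = 7 + H)
F(v) = 71 + v**2 - 34*v (F(v) = -5 + ((v**2 - 35*v) + (v + 76)) = -5 + ((v**2 - 35*v) + (76 + v)) = -5 + (76 + v**2 - 34*v) = 71 + v**2 - 34*v)
(-22029 + B(-131)) + F(-72) = (-22029 + (7 - 131)) + (71 + (-72)**2 - 34*(-72)) = (-22029 - 124) + (71 + 5184 + 2448) = -22153 + 7703 = -14450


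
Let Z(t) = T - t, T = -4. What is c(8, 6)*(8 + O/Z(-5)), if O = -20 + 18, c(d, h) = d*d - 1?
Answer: 378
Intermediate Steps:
c(d, h) = -1 + d**2 (c(d, h) = d**2 - 1 = -1 + d**2)
Z(t) = -4 - t
O = -2
c(8, 6)*(8 + O/Z(-5)) = (-1 + 8**2)*(8 - 2/(-4 - 1*(-5))) = (-1 + 64)*(8 - 2/(-4 + 5)) = 63*(8 - 2/1) = 63*(8 - 2*1) = 63*(8 - 2) = 63*6 = 378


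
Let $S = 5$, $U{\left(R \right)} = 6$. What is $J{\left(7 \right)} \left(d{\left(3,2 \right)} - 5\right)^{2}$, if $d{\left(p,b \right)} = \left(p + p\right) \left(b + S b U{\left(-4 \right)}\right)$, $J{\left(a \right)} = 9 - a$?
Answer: $269378$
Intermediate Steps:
$d{\left(p,b \right)} = 62 b p$ ($d{\left(p,b \right)} = \left(p + p\right) \left(b + 5 b 6\right) = 2 p \left(b + 30 b\right) = 2 p 31 b = 62 b p$)
$J{\left(7 \right)} \left(d{\left(3,2 \right)} - 5\right)^{2} = \left(9 - 7\right) \left(62 \cdot 2 \cdot 3 - 5\right)^{2} = \left(9 - 7\right) \left(372 - 5\right)^{2} = 2 \cdot 367^{2} = 2 \cdot 134689 = 269378$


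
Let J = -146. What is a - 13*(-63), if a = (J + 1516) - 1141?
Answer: 1048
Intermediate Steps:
a = 229 (a = (-146 + 1516) - 1141 = 1370 - 1141 = 229)
a - 13*(-63) = 229 - 13*(-63) = 229 + 819 = 1048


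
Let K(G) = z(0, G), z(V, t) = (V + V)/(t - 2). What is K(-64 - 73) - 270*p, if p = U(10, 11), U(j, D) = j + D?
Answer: -5670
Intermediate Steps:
U(j, D) = D + j
z(V, t) = 2*V/(-2 + t) (z(V, t) = (2*V)/(-2 + t) = 2*V/(-2 + t))
K(G) = 0 (K(G) = 2*0/(-2 + G) = 0)
p = 21 (p = 11 + 10 = 21)
K(-64 - 73) - 270*p = 0 - 270*21 = 0 - 5670 = -5670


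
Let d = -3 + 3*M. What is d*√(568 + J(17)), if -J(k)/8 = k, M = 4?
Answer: 108*√3 ≈ 187.06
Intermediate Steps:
J(k) = -8*k
d = 9 (d = -3 + 3*4 = -3 + 12 = 9)
d*√(568 + J(17)) = 9*√(568 - 8*17) = 9*√(568 - 136) = 9*√432 = 9*(12*√3) = 108*√3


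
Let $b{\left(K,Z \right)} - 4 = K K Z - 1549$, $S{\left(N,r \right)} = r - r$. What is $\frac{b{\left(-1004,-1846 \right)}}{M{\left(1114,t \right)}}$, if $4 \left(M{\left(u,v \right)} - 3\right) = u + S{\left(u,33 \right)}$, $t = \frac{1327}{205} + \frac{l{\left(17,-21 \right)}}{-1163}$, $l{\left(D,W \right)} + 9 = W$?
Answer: $- \frac{3721598162}{563} \approx -6.6103 \cdot 10^{6}$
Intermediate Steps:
$l{\left(D,W \right)} = -9 + W$
$S{\left(N,r \right)} = 0$
$t = \frac{1549451}{238415}$ ($t = \frac{1327}{205} + \frac{-9 - 21}{-1163} = 1327 \cdot \frac{1}{205} - - \frac{30}{1163} = \frac{1327}{205} + \frac{30}{1163} = \frac{1549451}{238415} \approx 6.499$)
$b{\left(K,Z \right)} = -1545 + Z K^{2}$ ($b{\left(K,Z \right)} = 4 + \left(K K Z - 1549\right) = 4 + \left(K^{2} Z - 1549\right) = 4 + \left(Z K^{2} - 1549\right) = 4 + \left(-1549 + Z K^{2}\right) = -1545 + Z K^{2}$)
$M{\left(u,v \right)} = 3 + \frac{u}{4}$ ($M{\left(u,v \right)} = 3 + \frac{u + 0}{4} = 3 + \frac{u}{4}$)
$\frac{b{\left(-1004,-1846 \right)}}{M{\left(1114,t \right)}} = \frac{-1545 - 1846 \left(-1004\right)^{2}}{3 + \frac{1}{4} \cdot 1114} = \frac{-1545 - 1860797536}{3 + \frac{557}{2}} = \frac{-1545 - 1860797536}{\frac{563}{2}} = \left(-1860799081\right) \frac{2}{563} = - \frac{3721598162}{563}$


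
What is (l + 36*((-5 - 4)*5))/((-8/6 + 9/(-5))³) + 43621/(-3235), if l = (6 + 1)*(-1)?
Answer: 13234926292/335867405 ≈ 39.405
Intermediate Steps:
l = -7 (l = 7*(-1) = -7)
(l + 36*((-5 - 4)*5))/((-8/6 + 9/(-5))³) + 43621/(-3235) = (-7 + 36*((-5 - 4)*5))/((-8/6 + 9/(-5))³) + 43621/(-3235) = (-7 + 36*(-9*5))/((-8*⅙ + 9*(-⅕))³) + 43621*(-1/3235) = (-7 + 36*(-45))/((-4/3 - 9/5)³) - 43621/3235 = (-7 - 1620)/((-47/15)³) - 43621/3235 = -1627/(-103823/3375) - 43621/3235 = -1627*(-3375/103823) - 43621/3235 = 5491125/103823 - 43621/3235 = 13234926292/335867405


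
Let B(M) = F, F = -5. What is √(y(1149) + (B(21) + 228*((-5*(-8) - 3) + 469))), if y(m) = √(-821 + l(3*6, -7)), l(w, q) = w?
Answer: √(115363 + I*√803) ≈ 339.65 + 0.042*I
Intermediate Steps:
B(M) = -5
y(m) = I*√803 (y(m) = √(-821 + 3*6) = √(-821 + 18) = √(-803) = I*√803)
√(y(1149) + (B(21) + 228*((-5*(-8) - 3) + 469))) = √(I*√803 + (-5 + 228*((-5*(-8) - 3) + 469))) = √(I*√803 + (-5 + 228*((40 - 3) + 469))) = √(I*√803 + (-5 + 228*(37 + 469))) = √(I*√803 + (-5 + 228*506)) = √(I*√803 + (-5 + 115368)) = √(I*√803 + 115363) = √(115363 + I*√803)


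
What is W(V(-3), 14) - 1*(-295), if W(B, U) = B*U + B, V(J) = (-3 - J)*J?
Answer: 295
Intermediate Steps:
V(J) = J*(-3 - J)
W(B, U) = B + B*U
W(V(-3), 14) - 1*(-295) = (-1*(-3)*(3 - 3))*(1 + 14) - 1*(-295) = -1*(-3)*0*15 + 295 = 0*15 + 295 = 0 + 295 = 295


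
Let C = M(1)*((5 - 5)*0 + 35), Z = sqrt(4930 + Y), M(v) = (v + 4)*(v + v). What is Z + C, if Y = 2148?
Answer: 350 + sqrt(7078) ≈ 434.13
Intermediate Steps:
M(v) = 2*v*(4 + v) (M(v) = (4 + v)*(2*v) = 2*v*(4 + v))
Z = sqrt(7078) (Z = sqrt(4930 + 2148) = sqrt(7078) ≈ 84.131)
C = 350 (C = (2*1*(4 + 1))*((5 - 5)*0 + 35) = (2*1*5)*(0*0 + 35) = 10*(0 + 35) = 10*35 = 350)
Z + C = sqrt(7078) + 350 = 350 + sqrt(7078)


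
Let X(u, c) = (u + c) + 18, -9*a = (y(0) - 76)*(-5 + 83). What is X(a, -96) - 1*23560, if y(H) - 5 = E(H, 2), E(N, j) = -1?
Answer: -23014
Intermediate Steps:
y(H) = 4 (y(H) = 5 - 1 = 4)
a = 624 (a = -(4 - 76)*(-5 + 83)/9 = -(-8)*78 = -⅑*(-5616) = 624)
X(u, c) = 18 + c + u (X(u, c) = (c + u) + 18 = 18 + c + u)
X(a, -96) - 1*23560 = (18 - 96 + 624) - 1*23560 = 546 - 23560 = -23014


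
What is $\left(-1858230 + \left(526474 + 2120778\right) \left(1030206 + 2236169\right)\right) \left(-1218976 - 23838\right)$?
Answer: $-10746508128978461780$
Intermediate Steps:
$\left(-1858230 + \left(526474 + 2120778\right) \left(1030206 + 2236169\right)\right) \left(-1218976 - 23838\right) = \left(-1858230 + 2647252 \cdot 3266375\right) \left(-1242814\right) = \left(-1858230 + 8646917751500\right) \left(-1242814\right) = 8646915893270 \left(-1242814\right) = -10746508128978461780$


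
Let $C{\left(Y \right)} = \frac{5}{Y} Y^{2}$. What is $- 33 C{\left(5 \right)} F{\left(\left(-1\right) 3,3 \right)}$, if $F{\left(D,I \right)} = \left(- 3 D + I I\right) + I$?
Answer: $-17325$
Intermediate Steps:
$C{\left(Y \right)} = 5 Y$
$F{\left(D,I \right)} = I + I^{2} - 3 D$ ($F{\left(D,I \right)} = \left(- 3 D + I^{2}\right) + I = \left(I^{2} - 3 D\right) + I = I + I^{2} - 3 D$)
$- 33 C{\left(5 \right)} F{\left(\left(-1\right) 3,3 \right)} = - 33 \cdot 5 \cdot 5 \left(3 + 3^{2} - 3 \left(\left(-1\right) 3\right)\right) = \left(-33\right) 25 \left(3 + 9 - -9\right) = - 825 \left(3 + 9 + 9\right) = \left(-825\right) 21 = -17325$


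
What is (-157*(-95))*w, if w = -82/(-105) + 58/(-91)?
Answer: 83524/39 ≈ 2141.6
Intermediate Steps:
w = 28/195 (w = -82*(-1/105) + 58*(-1/91) = 82/105 - 58/91 = 28/195 ≈ 0.14359)
(-157*(-95))*w = -157*(-95)*(28/195) = 14915*(28/195) = 83524/39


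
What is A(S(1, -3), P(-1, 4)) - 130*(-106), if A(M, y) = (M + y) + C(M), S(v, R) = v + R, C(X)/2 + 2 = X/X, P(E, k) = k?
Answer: 13780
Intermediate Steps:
C(X) = -2 (C(X) = -4 + 2*(X/X) = -4 + 2*1 = -4 + 2 = -2)
S(v, R) = R + v
A(M, y) = -2 + M + y (A(M, y) = (M + y) - 2 = -2 + M + y)
A(S(1, -3), P(-1, 4)) - 130*(-106) = (-2 + (-3 + 1) + 4) - 130*(-106) = (-2 - 2 + 4) + 13780 = 0 + 13780 = 13780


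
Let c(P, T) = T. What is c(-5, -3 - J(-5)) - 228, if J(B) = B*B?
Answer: -256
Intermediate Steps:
J(B) = B²
c(-5, -3 - J(-5)) - 228 = (-3 - 1*(-5)²) - 228 = (-3 - 1*25) - 228 = (-3 - 25) - 228 = -28 - 228 = -256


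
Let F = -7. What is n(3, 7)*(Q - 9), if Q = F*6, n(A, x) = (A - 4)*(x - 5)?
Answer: 102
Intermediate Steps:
n(A, x) = (-5 + x)*(-4 + A) (n(A, x) = (-4 + A)*(-5 + x) = (-5 + x)*(-4 + A))
Q = -42 (Q = -7*6 = -42)
n(3, 7)*(Q - 9) = (20 - 5*3 - 4*7 + 3*7)*(-42 - 9) = (20 - 15 - 28 + 21)*(-51) = -2*(-51) = 102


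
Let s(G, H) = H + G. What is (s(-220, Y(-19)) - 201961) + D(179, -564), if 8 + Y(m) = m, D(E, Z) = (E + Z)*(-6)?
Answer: -199898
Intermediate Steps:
D(E, Z) = -6*E - 6*Z
Y(m) = -8 + m
s(G, H) = G + H
(s(-220, Y(-19)) - 201961) + D(179, -564) = ((-220 + (-8 - 19)) - 201961) + (-6*179 - 6*(-564)) = ((-220 - 27) - 201961) + (-1074 + 3384) = (-247 - 201961) + 2310 = -202208 + 2310 = -199898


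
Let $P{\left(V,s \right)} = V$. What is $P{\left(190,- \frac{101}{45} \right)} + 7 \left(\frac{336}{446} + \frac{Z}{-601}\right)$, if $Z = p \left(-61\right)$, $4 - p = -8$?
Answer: $\frac{27313798}{134023} \approx 203.8$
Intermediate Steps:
$p = 12$ ($p = 4 - -8 = 4 + 8 = 12$)
$Z = -732$ ($Z = 12 \left(-61\right) = -732$)
$P{\left(190,- \frac{101}{45} \right)} + 7 \left(\frac{336}{446} + \frac{Z}{-601}\right) = 190 + 7 \left(\frac{336}{446} - \frac{732}{-601}\right) = 190 + 7 \left(336 \cdot \frac{1}{446} - - \frac{732}{601}\right) = 190 + 7 \left(\frac{168}{223} + \frac{732}{601}\right) = 190 + 7 \cdot \frac{264204}{134023} = 190 + \frac{1849428}{134023} = \frac{27313798}{134023}$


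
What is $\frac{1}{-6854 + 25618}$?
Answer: $\frac{1}{18764} \approx 5.3294 \cdot 10^{-5}$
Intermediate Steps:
$\frac{1}{-6854 + 25618} = \frac{1}{18764}$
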